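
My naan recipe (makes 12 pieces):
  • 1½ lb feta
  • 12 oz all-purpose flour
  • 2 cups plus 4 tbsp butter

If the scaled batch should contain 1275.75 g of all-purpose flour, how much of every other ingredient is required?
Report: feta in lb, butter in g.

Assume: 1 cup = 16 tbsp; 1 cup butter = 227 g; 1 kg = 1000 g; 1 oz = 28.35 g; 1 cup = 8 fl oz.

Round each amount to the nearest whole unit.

feta: 6 lb; butter: 1915 g

The original recipe has 340.2 g of all-purpose flour, so the scaling factor is 1275.75 ÷ 340.2 = 15/4 = 3.75.
feta: 1.5 lb × 15/4 ≈ 6 lb
butter: (2 cup + 4 tbsp = 2.25 cup) × 15/4 × 227 g/cup ≈ 1915 g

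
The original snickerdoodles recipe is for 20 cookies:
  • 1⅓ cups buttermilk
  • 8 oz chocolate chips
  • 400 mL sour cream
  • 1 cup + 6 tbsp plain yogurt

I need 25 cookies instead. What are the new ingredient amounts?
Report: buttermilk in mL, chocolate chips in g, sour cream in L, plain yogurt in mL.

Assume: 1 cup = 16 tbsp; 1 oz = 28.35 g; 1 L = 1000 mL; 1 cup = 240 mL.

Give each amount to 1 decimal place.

Scaling factor: 25/20 = 5/4 = 1.25.
buttermilk: 4/3 cup × 5/4 × 240 mL/cup = 400.0 mL
chocolate chips: 8 oz × 5/4 × 28.35 g/oz = 283.5 g
sour cream: 400 mL × 5/4 ÷ 1000 mL/L = 0.5 L
plain yogurt: (1 cup + 6 tbsp = 1.375 cup) × 5/4 × 240 mL/cup = 412.5 mL

buttermilk: 400.0 mL; chocolate chips: 283.5 g; sour cream: 0.5 L; plain yogurt: 412.5 mL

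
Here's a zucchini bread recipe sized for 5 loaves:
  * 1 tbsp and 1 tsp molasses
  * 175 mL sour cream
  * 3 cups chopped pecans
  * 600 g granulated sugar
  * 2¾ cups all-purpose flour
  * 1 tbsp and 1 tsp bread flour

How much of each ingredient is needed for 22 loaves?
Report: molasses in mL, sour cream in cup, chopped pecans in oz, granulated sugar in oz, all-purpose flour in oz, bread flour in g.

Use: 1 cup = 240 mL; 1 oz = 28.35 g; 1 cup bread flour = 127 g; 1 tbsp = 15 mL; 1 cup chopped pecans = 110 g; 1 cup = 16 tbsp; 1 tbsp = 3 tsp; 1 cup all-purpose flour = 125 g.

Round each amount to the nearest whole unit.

Scaling factor: 22/5 = 4.4.
molasses: (1 tbsp + 1 tsp = 4/3 tbsp) × 22/5 × 15 mL/tbsp = 88 mL
sour cream: 175 mL × 22/5 ÷ 240 mL/cup ≈ 3 cup
chopped pecans: 3 cup × 22/5 × 110 g/cup ÷ 28.35 g/oz ≈ 51 oz
granulated sugar: 600 g × 22/5 ÷ 28.35 g/oz ≈ 93 oz
all-purpose flour: 2.75 cup × 22/5 × 125 g/cup ÷ 28.35 g/oz ≈ 53 oz
bread flour: (1 tbsp + 1 tsp = 4/3 tbsp) × 22/5 ÷ 16 tbsp/cup × 127 g/cup ≈ 47 g

molasses: 88 mL; sour cream: 3 cup; chopped pecans: 51 oz; granulated sugar: 93 oz; all-purpose flour: 53 oz; bread flour: 47 g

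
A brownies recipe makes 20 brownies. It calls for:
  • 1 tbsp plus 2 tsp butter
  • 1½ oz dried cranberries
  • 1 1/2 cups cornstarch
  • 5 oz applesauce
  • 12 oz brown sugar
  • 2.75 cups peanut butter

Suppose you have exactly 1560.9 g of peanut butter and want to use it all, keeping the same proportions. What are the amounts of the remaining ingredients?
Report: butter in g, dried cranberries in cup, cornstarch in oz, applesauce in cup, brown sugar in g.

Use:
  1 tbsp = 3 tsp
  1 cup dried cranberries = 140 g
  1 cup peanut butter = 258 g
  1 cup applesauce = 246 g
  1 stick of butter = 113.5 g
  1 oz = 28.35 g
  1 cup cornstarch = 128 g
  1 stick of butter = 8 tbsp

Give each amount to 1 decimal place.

butter: 52.0 g; dried cranberries: 0.7 cup; cornstarch: 14.9 oz; applesauce: 1.3 cup; brown sugar: 748.4 g

The original recipe has 709.5 g of peanut butter, so the scaling factor is 1560.9 ÷ 709.5 = 11/5 = 2.2.
butter: (1 tbsp + 2 tsp = 5/3 tbsp) × 11/5 ÷ 8 tbsp/stick × 113.5 g/stick ≈ 52.0 g
dried cranberries: 1.5 oz × 11/5 × 28.35 g/oz ÷ 140 g/cup ≈ 0.7 cup
cornstarch: 1.5 cup × 11/5 × 128 g/cup ÷ 28.35 g/oz ≈ 14.9 oz
applesauce: 5 oz × 11/5 × 28.35 g/oz ÷ 246 g/cup ≈ 1.3 cup
brown sugar: 12 oz × 11/5 × 28.35 g/oz ≈ 748.4 g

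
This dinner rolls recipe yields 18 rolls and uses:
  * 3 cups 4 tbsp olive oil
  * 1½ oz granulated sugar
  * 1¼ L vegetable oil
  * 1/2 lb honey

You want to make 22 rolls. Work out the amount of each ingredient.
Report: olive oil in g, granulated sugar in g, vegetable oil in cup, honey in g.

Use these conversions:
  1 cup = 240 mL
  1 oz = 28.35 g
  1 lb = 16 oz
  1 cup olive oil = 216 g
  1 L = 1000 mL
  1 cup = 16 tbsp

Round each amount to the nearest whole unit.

olive oil: 858 g; granulated sugar: 52 g; vegetable oil: 6 cup; honey: 277 g

Scaling factor: 22/18 = 11/9.
olive oil: (3 cup + 4 tbsp = 3.25 cup) × 11/9 × 216 g/cup = 858 g
granulated sugar: 1.5 oz × 11/9 × 28.35 g/oz ≈ 52 g
vegetable oil: 1.25 L × 11/9 × 1000 mL/L ÷ 240 mL/cup ≈ 6 cup
honey: 0.5 lb × 11/9 × 16 oz/lb × 28.35 g/oz ≈ 277 g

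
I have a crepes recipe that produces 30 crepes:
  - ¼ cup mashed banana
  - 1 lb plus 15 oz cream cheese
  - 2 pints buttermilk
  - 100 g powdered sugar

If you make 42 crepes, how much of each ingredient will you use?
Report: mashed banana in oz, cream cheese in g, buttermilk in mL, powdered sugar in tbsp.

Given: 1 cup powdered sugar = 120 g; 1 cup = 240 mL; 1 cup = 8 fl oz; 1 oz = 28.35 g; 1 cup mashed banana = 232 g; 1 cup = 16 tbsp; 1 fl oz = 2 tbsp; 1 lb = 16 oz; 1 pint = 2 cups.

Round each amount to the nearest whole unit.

Scaling factor: 42/30 = 7/5 = 1.4.
mashed banana: 0.25 cup × 7/5 × 232 g/cup ÷ 28.35 g/oz ≈ 3 oz
cream cheese: (1 lb + 15 oz = 1.9375 lb) × 7/5 × 16 oz/lb × 28.35 g/oz ≈ 1230 g
buttermilk: 2 pint × 7/5 × 2 cup/pint × 240 mL/cup = 1344 mL
powdered sugar: 100 g × 7/5 ÷ 120 g/cup × 16 tbsp/cup ≈ 19 tbsp

mashed banana: 3 oz; cream cheese: 1230 g; buttermilk: 1344 mL; powdered sugar: 19 tbsp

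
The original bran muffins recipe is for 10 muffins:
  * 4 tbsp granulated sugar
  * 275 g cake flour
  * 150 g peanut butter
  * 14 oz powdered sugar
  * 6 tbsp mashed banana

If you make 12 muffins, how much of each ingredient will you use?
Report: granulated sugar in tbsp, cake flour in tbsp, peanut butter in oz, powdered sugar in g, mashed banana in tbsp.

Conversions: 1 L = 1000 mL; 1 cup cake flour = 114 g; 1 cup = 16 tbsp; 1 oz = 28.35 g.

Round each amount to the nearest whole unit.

Scaling factor: 12/10 = 6/5 = 1.2.
granulated sugar: 4 tbsp × 6/5 ≈ 5 tbsp
cake flour: 275 g × 6/5 ÷ 114 g/cup × 16 tbsp/cup ≈ 46 tbsp
peanut butter: 150 g × 6/5 ÷ 28.35 g/oz ≈ 6 oz
powdered sugar: 14 oz × 6/5 × 28.35 g/oz ≈ 476 g
mashed banana: 6 tbsp × 6/5 ≈ 7 tbsp

granulated sugar: 5 tbsp; cake flour: 46 tbsp; peanut butter: 6 oz; powdered sugar: 476 g; mashed banana: 7 tbsp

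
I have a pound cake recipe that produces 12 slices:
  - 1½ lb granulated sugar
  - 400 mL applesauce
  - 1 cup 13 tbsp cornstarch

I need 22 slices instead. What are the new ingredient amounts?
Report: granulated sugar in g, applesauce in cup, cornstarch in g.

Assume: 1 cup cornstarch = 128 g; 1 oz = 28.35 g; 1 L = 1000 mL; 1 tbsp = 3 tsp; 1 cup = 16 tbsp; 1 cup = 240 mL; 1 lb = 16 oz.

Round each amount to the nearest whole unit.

Scaling factor: 22/12 = 11/6.
granulated sugar: 1.5 lb × 11/6 × 16 oz/lb × 28.35 g/oz ≈ 1247 g
applesauce: 400 mL × 11/6 ÷ 240 mL/cup ≈ 3 cup
cornstarch: (1 cup + 13 tbsp = 1.8125 cup) × 11/6 × 128 g/cup ≈ 425 g

granulated sugar: 1247 g; applesauce: 3 cup; cornstarch: 425 g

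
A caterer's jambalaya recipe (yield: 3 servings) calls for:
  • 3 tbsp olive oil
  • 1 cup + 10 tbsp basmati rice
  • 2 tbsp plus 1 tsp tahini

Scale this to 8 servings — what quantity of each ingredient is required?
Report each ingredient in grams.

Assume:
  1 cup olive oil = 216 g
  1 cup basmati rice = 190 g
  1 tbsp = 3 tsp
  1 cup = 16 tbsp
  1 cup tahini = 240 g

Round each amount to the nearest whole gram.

Scaling factor: 8/3.
olive oil: 3 tbsp × 8/3 ÷ 16 tbsp/cup × 216 g/cup = 108 g
basmati rice: (1 cup + 10 tbsp = 1.625 cup) × 8/3 × 190 g/cup ≈ 823 g
tahini: (2 tbsp + 1 tsp = 7/3 tbsp) × 8/3 ÷ 16 tbsp/cup × 240 g/cup ≈ 93 g

olive oil: 108 g; basmati rice: 823 g; tahini: 93 g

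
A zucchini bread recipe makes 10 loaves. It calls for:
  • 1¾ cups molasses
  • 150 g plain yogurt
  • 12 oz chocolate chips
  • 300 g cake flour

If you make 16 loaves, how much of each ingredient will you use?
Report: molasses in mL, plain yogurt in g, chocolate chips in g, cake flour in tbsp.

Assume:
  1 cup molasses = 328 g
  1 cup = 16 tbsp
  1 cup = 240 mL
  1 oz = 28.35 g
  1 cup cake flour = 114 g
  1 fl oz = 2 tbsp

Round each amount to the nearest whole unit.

molasses: 672 mL; plain yogurt: 240 g; chocolate chips: 544 g; cake flour: 67 tbsp

Scaling factor: 16/10 = 8/5 = 1.6.
molasses: 1.75 cup × 8/5 × 240 mL/cup = 672 mL
plain yogurt: 150 g × 8/5 = 240 g
chocolate chips: 12 oz × 8/5 × 28.35 g/oz ≈ 544 g
cake flour: 300 g × 8/5 ÷ 114 g/cup × 16 tbsp/cup ≈ 67 tbsp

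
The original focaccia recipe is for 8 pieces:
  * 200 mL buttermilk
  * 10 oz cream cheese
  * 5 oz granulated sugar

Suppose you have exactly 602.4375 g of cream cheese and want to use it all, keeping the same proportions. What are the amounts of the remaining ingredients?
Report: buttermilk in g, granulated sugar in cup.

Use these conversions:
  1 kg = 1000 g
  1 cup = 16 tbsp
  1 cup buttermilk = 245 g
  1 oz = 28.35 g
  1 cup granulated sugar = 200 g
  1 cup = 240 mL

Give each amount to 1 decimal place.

The original recipe has 283.5 g of cream cheese, so the scaling factor is 602.4375 ÷ 283.5 = 17/8 = 2.125.
buttermilk: 200 mL × 17/8 ÷ 240 mL/cup × 245 g/cup ≈ 433.9 g
granulated sugar: 5 oz × 17/8 × 28.35 g/oz ÷ 200 g/cup ≈ 1.5 cup

buttermilk: 433.9 g; granulated sugar: 1.5 cup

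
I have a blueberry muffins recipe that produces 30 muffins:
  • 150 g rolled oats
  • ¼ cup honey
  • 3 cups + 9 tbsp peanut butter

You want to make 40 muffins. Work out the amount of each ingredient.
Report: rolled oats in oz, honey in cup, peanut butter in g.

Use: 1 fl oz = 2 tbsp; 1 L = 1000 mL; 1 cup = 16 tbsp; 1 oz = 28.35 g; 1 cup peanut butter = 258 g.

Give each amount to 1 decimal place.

Scaling factor: 40/30 = 4/3.
rolled oats: 150 g × 4/3 ÷ 28.35 g/oz ≈ 7.1 oz
honey: 0.25 cup × 4/3 ≈ 0.3 cup
peanut butter: (3 cup + 9 tbsp = 3.5625 cup) × 4/3 × 258 g/cup = 1225.5 g

rolled oats: 7.1 oz; honey: 0.3 cup; peanut butter: 1225.5 g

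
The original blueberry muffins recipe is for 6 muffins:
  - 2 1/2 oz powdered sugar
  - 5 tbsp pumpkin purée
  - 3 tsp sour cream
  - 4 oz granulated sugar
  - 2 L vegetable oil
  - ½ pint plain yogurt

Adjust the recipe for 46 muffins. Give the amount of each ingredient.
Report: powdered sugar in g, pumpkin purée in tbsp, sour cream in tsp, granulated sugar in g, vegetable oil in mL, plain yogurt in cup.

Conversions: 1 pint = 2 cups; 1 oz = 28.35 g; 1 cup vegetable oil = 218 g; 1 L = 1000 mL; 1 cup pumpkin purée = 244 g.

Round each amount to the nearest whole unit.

powdered sugar: 543 g; pumpkin purée: 38 tbsp; sour cream: 23 tsp; granulated sugar: 869 g; vegetable oil: 15333 mL; plain yogurt: 8 cup

Scaling factor: 46/6 = 23/3.
powdered sugar: 2.5 oz × 23/3 × 28.35 g/oz ≈ 543 g
pumpkin purée: 5 tbsp × 23/3 ≈ 38 tbsp
sour cream: 3 tsp × 23/3 = 23 tsp
granulated sugar: 4 oz × 23/3 × 28.35 g/oz ≈ 869 g
vegetable oil: 2 L × 23/3 × 1000 mL/L ≈ 15333 mL
plain yogurt: 0.5 pint × 23/3 × 2 cup/pint ≈ 8 cup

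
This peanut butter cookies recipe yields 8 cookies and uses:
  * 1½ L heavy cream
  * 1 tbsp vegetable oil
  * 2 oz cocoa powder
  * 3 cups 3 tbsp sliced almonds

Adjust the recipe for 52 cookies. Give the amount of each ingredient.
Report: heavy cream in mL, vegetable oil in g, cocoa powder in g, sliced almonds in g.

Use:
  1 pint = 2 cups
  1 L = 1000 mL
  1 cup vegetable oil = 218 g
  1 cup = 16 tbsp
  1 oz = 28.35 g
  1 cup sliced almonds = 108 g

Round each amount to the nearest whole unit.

Scaling factor: 52/8 = 13/2 = 6.5.
heavy cream: 1.5 L × 13/2 × 1000 mL/L = 9750 mL
vegetable oil: 1 tbsp × 13/2 ÷ 16 tbsp/cup × 218 g/cup ≈ 89 g
cocoa powder: 2 oz × 13/2 × 28.35 g/oz ≈ 369 g
sliced almonds: (3 cup + 3 tbsp = 3.1875 cup) × 13/2 × 108 g/cup ≈ 2238 g

heavy cream: 9750 mL; vegetable oil: 89 g; cocoa powder: 369 g; sliced almonds: 2238 g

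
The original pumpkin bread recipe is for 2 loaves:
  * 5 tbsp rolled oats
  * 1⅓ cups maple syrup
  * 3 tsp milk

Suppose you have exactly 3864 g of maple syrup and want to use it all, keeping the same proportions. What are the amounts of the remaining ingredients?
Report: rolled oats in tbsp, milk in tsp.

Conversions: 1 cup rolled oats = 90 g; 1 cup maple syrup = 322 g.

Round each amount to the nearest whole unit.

The original recipe has 1288/3 g of maple syrup, so the scaling factor is 3864 ÷ 1288/3 = 9.
rolled oats: 5 tbsp × 9 = 45 tbsp
milk: 3 tsp × 9 = 27 tsp

rolled oats: 45 tbsp; milk: 27 tsp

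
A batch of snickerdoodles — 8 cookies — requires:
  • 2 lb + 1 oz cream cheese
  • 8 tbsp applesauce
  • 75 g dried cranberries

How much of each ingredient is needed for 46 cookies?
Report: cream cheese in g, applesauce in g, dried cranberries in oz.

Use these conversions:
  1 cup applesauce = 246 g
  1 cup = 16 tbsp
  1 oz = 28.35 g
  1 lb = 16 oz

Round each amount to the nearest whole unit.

Scaling factor: 46/8 = 23/4 = 5.75.
cream cheese: (2 lb + 1 oz = 2.0625 lb) × 23/4 × 16 oz/lb × 28.35 g/oz ≈ 5379 g
applesauce: 8 tbsp × 23/4 ÷ 16 tbsp/cup × 246 g/cup ≈ 707 g
dried cranberries: 75 g × 23/4 ÷ 28.35 g/oz ≈ 15 oz

cream cheese: 5379 g; applesauce: 707 g; dried cranberries: 15 oz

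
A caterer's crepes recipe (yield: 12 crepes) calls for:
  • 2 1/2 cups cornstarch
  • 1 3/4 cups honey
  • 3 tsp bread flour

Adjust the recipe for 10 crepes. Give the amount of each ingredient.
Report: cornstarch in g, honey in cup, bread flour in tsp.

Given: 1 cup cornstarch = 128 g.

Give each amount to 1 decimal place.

cornstarch: 266.7 g; honey: 1.5 cup; bread flour: 2.5 tsp

Scaling factor: 10/12 = 5/6.
cornstarch: 2.5 cup × 5/6 × 128 g/cup ≈ 266.7 g
honey: 1.75 cup × 5/6 ≈ 1.5 cup
bread flour: 3 tsp × 5/6 = 2.5 tsp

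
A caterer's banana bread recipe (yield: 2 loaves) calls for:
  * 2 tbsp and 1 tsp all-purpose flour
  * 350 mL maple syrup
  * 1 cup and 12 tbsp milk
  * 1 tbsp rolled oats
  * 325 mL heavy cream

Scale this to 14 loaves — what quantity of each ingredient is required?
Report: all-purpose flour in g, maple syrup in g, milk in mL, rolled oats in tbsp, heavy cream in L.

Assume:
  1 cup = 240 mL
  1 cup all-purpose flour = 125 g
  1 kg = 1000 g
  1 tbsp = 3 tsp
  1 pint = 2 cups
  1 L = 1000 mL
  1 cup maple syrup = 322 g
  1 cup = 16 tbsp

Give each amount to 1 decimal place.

all-purpose flour: 127.6 g; maple syrup: 3287.1 g; milk: 2940.0 mL; rolled oats: 7.0 tbsp; heavy cream: 2.3 L

Scaling factor: 14/2 = 7.
all-purpose flour: (2 tbsp + 1 tsp = 7/3 tbsp) × 7 ÷ 16 tbsp/cup × 125 g/cup ≈ 127.6 g
maple syrup: 350 mL × 7 ÷ 240 mL/cup × 322 g/cup ≈ 3287.1 g
milk: (1 cup + 12 tbsp = 1.75 cup) × 7 × 240 mL/cup = 2940.0 mL
rolled oats: 1 tbsp × 7 = 7.0 tbsp
heavy cream: 325 mL × 7 ÷ 1000 mL/L ≈ 2.3 L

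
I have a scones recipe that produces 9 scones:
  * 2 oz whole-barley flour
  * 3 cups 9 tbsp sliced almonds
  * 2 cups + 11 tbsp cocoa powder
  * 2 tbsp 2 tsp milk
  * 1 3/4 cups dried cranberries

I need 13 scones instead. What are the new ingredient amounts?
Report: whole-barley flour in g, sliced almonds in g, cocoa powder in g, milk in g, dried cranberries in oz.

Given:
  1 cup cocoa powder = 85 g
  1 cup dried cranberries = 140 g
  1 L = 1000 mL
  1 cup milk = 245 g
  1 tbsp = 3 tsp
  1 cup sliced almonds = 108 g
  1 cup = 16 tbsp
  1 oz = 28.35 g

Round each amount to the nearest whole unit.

Scaling factor: 13/9.
whole-barley flour: 2 oz × 13/9 × 28.35 g/oz ≈ 82 g
sliced almonds: (3 cup + 9 tbsp = 3.5625 cup) × 13/9 × 108 g/cup ≈ 556 g
cocoa powder: (2 cup + 11 tbsp = 2.6875 cup) × 13/9 × 85 g/cup ≈ 330 g
milk: (2 tbsp + 2 tsp = 8/3 tbsp) × 13/9 ÷ 16 tbsp/cup × 245 g/cup ≈ 59 g
dried cranberries: 1.75 cup × 13/9 × 140 g/cup ÷ 28.35 g/oz ≈ 12 oz

whole-barley flour: 82 g; sliced almonds: 556 g; cocoa powder: 330 g; milk: 59 g; dried cranberries: 12 oz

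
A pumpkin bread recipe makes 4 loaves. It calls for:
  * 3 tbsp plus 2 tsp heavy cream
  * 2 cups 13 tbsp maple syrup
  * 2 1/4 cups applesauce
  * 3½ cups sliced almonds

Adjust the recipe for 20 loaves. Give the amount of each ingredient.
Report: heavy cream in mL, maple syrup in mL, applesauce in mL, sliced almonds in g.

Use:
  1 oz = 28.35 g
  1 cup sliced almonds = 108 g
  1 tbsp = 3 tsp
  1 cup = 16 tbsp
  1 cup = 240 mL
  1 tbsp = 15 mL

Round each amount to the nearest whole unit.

heavy cream: 275 mL; maple syrup: 3375 mL; applesauce: 2700 mL; sliced almonds: 1890 g

Scaling factor: 20/4 = 5.
heavy cream: (3 tbsp + 2 tsp = 11/3 tbsp) × 5 × 15 mL/tbsp = 275 mL
maple syrup: (2 cup + 13 tbsp = 2.8125 cup) × 5 × 240 mL/cup = 3375 mL
applesauce: 2.25 cup × 5 × 240 mL/cup = 2700 mL
sliced almonds: 3.5 cup × 5 × 108 g/cup = 1890 g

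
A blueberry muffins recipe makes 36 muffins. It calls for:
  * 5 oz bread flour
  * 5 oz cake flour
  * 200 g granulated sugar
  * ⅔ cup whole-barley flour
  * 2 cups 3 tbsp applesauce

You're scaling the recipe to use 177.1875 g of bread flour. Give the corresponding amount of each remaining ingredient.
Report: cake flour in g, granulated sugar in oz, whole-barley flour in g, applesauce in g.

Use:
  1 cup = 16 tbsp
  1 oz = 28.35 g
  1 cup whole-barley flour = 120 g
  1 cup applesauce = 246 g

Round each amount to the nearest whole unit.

The original recipe has 141.75 g of bread flour, so the scaling factor is 177.1875 ÷ 141.75 = 5/4 = 1.25.
cake flour: 5 oz × 5/4 × 28.35 g/oz ≈ 177 g
granulated sugar: 200 g × 5/4 ÷ 28.35 g/oz ≈ 9 oz
whole-barley flour: 2/3 cup × 5/4 × 120 g/cup = 100 g
applesauce: (2 cup + 3 tbsp = 2.1875 cup) × 5/4 × 246 g/cup ≈ 673 g

cake flour: 177 g; granulated sugar: 9 oz; whole-barley flour: 100 g; applesauce: 673 g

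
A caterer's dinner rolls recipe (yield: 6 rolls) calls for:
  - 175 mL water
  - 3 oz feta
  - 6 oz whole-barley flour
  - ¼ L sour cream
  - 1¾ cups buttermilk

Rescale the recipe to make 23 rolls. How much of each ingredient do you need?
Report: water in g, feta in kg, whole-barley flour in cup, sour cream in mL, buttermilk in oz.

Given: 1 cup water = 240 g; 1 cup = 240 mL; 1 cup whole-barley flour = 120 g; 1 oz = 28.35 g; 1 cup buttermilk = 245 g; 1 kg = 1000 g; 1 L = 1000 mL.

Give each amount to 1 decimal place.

Scaling factor: 23/6.
water: 175 mL × 23/6 ÷ 240 mL/cup × 240 g/cup ≈ 670.8 g
feta: 3 oz × 23/6 × 28.35 g/oz ÷ 1000 g/kg ≈ 0.3 kg
whole-barley flour: 6 oz × 23/6 × 28.35 g/oz ÷ 120 g/cup ≈ 5.4 cup
sour cream: 0.25 L × 23/6 × 1000 mL/L ≈ 958.3 mL
buttermilk: 1.75 cup × 23/6 × 245 g/cup ÷ 28.35 g/oz ≈ 58.0 oz

water: 670.8 g; feta: 0.3 kg; whole-barley flour: 5.4 cup; sour cream: 958.3 mL; buttermilk: 58.0 oz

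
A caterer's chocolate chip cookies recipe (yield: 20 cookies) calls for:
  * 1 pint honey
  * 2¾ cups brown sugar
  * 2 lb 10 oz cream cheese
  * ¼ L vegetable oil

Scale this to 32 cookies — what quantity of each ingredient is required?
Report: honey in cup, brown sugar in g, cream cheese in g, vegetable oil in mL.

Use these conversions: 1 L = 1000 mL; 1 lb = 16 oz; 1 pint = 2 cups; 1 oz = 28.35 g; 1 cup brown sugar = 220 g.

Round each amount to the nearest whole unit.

honey: 3 cup; brown sugar: 968 g; cream cheese: 1905 g; vegetable oil: 400 mL

Scaling factor: 32/20 = 8/5 = 1.6.
honey: 1 pint × 8/5 × 2 cup/pint ≈ 3 cup
brown sugar: 2.75 cup × 8/5 × 220 g/cup = 968 g
cream cheese: (2 lb + 10 oz = 2.625 lb) × 8/5 × 16 oz/lb × 28.35 g/oz ≈ 1905 g
vegetable oil: 0.25 L × 8/5 × 1000 mL/L = 400 mL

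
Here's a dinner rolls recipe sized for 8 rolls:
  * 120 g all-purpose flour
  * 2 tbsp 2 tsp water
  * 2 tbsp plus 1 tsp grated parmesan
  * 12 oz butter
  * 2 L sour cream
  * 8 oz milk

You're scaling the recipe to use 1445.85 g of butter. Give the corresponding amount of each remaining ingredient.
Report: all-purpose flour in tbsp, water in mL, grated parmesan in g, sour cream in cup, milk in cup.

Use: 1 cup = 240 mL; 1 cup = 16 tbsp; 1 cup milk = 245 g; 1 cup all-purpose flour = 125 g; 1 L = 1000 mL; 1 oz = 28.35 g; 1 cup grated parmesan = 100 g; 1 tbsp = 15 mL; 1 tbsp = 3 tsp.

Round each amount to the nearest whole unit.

all-purpose flour: 65 tbsp; water: 170 mL; grated parmesan: 62 g; sour cream: 35 cup; milk: 4 cup

The original recipe has 340.2 g of butter, so the scaling factor is 1445.85 ÷ 340.2 = 17/4 = 4.25.
all-purpose flour: 120 g × 17/4 ÷ 125 g/cup × 16 tbsp/cup ≈ 65 tbsp
water: (2 tbsp + 2 tsp = 8/3 tbsp) × 17/4 × 15 mL/tbsp = 170 mL
grated parmesan: (2 tbsp + 1 tsp = 7/3 tbsp) × 17/4 ÷ 16 tbsp/cup × 100 g/cup ≈ 62 g
sour cream: 2 L × 17/4 × 1000 mL/L ÷ 240 mL/cup ≈ 35 cup
milk: 8 oz × 17/4 × 28.35 g/oz ÷ 245 g/cup ≈ 4 cup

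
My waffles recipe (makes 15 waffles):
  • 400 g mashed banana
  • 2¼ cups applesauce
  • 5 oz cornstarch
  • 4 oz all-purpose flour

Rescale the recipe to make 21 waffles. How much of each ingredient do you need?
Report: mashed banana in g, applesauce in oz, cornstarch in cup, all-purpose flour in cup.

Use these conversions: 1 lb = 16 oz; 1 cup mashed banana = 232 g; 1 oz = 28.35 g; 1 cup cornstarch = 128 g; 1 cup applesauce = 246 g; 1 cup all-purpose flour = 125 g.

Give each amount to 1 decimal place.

mashed banana: 560.0 g; applesauce: 27.3 oz; cornstarch: 1.6 cup; all-purpose flour: 1.3 cup

Scaling factor: 21/15 = 7/5 = 1.4.
mashed banana: 400 g × 7/5 = 560.0 g
applesauce: 2.25 cup × 7/5 × 246 g/cup ÷ 28.35 g/oz ≈ 27.3 oz
cornstarch: 5 oz × 7/5 × 28.35 g/oz ÷ 128 g/cup ≈ 1.6 cup
all-purpose flour: 4 oz × 7/5 × 28.35 g/oz ÷ 125 g/cup ≈ 1.3 cup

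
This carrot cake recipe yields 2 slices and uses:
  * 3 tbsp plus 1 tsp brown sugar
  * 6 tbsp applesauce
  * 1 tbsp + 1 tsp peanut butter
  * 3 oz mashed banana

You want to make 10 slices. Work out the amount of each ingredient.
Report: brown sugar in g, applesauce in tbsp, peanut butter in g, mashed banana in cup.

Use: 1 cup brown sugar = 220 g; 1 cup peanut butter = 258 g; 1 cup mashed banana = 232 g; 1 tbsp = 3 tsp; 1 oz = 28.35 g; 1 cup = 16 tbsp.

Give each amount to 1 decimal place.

brown sugar: 229.2 g; applesauce: 30.0 tbsp; peanut butter: 107.5 g; mashed banana: 1.8 cup

Scaling factor: 10/2 = 5.
brown sugar: (3 tbsp + 1 tsp = 10/3 tbsp) × 5 ÷ 16 tbsp/cup × 220 g/cup ≈ 229.2 g
applesauce: 6 tbsp × 5 = 30.0 tbsp
peanut butter: (1 tbsp + 1 tsp = 4/3 tbsp) × 5 ÷ 16 tbsp/cup × 258 g/cup = 107.5 g
mashed banana: 3 oz × 5 × 28.35 g/oz ÷ 232 g/cup ≈ 1.8 cup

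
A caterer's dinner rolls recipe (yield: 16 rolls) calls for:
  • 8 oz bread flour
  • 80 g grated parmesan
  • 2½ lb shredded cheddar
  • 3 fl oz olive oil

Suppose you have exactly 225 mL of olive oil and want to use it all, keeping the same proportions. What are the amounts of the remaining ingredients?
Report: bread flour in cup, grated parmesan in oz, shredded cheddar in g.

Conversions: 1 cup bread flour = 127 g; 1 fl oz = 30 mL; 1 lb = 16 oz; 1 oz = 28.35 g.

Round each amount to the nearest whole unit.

bread flour: 4 cup; grated parmesan: 7 oz; shredded cheddar: 2835 g

The original recipe has 90 mL of olive oil, so the scaling factor is 225 ÷ 90 = 5/2 = 2.5.
bread flour: 8 oz × 5/2 × 28.35 g/oz ÷ 127 g/cup ≈ 4 cup
grated parmesan: 80 g × 5/2 ÷ 28.35 g/oz ≈ 7 oz
shredded cheddar: 2.5 lb × 5/2 × 16 oz/lb × 28.35 g/oz = 2835 g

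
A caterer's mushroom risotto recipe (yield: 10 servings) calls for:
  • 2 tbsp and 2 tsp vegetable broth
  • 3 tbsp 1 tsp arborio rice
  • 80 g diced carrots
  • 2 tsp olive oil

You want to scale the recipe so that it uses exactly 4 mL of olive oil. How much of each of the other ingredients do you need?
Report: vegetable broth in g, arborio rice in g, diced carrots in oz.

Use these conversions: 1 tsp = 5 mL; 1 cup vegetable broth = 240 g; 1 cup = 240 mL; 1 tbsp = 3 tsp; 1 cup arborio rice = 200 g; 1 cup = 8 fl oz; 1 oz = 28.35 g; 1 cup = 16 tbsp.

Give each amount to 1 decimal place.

The original recipe has 10 mL of olive oil, so the scaling factor is 4 ÷ 10 = 2/5 = 0.4.
vegetable broth: (2 tbsp + 2 tsp = 8/3 tbsp) × 2/5 ÷ 16 tbsp/cup × 240 g/cup = 16.0 g
arborio rice: (3 tbsp + 1 tsp = 10/3 tbsp) × 2/5 ÷ 16 tbsp/cup × 200 g/cup ≈ 16.7 g
diced carrots: 80 g × 2/5 ÷ 28.35 g/oz ≈ 1.1 oz

vegetable broth: 16.0 g; arborio rice: 16.7 g; diced carrots: 1.1 oz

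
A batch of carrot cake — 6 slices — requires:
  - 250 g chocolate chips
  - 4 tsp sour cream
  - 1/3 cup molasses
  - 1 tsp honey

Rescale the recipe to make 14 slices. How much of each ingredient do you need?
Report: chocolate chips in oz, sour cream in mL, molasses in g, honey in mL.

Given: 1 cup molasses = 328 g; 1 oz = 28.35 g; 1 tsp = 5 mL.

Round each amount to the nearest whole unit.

Scaling factor: 14/6 = 7/3.
chocolate chips: 250 g × 7/3 ÷ 28.35 g/oz ≈ 21 oz
sour cream: 4 tsp × 7/3 × 5 mL/tsp ≈ 47 mL
molasses: 1/3 cup × 7/3 × 328 g/cup ≈ 255 g
honey: 1 tsp × 7/3 × 5 mL/tsp ≈ 12 mL

chocolate chips: 21 oz; sour cream: 47 mL; molasses: 255 g; honey: 12 mL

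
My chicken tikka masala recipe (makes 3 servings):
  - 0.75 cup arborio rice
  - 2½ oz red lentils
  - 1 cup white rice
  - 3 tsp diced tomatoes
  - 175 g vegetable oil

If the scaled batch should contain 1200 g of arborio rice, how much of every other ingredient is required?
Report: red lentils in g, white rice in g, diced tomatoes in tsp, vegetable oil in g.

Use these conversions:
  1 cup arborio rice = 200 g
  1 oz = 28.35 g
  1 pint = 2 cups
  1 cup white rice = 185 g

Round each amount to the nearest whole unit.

red lentils: 567 g; white rice: 1480 g; diced tomatoes: 24 tsp; vegetable oil: 1400 g

The original recipe has 150 g of arborio rice, so the scaling factor is 1200 ÷ 150 = 8.
red lentils: 2.5 oz × 8 × 28.35 g/oz = 567 g
white rice: 1 cup × 8 × 185 g/cup = 1480 g
diced tomatoes: 3 tsp × 8 = 24 tsp
vegetable oil: 175 g × 8 = 1400 g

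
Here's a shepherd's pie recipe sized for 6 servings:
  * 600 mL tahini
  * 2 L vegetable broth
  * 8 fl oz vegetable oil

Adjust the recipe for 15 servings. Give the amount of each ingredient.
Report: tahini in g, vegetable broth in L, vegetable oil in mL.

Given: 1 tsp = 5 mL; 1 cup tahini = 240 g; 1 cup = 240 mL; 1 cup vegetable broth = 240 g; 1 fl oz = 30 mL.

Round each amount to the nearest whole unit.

tahini: 1500 g; vegetable broth: 5 L; vegetable oil: 600 mL

Scaling factor: 15/6 = 5/2 = 2.5.
tahini: 600 mL × 5/2 ÷ 240 mL/cup × 240 g/cup = 1500 g
vegetable broth: 2 L × 5/2 = 5 L
vegetable oil: 8 fl oz × 5/2 × 30 mL/fl oz = 600 mL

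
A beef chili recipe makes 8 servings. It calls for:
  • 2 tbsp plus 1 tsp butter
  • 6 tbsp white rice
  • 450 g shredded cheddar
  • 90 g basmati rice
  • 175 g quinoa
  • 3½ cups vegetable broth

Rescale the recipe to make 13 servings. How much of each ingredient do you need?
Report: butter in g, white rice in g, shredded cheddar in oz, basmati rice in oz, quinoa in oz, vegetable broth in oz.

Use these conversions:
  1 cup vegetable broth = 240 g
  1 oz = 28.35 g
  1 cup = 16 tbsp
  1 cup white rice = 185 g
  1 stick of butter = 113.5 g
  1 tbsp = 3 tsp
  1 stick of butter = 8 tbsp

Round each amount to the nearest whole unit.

butter: 54 g; white rice: 113 g; shredded cheddar: 26 oz; basmati rice: 5 oz; quinoa: 10 oz; vegetable broth: 48 oz

Scaling factor: 13/8 = 1.625.
butter: (2 tbsp + 1 tsp = 7/3 tbsp) × 13/8 ÷ 8 tbsp/stick × 113.5 g/stick ≈ 54 g
white rice: 6 tbsp × 13/8 ÷ 16 tbsp/cup × 185 g/cup ≈ 113 g
shredded cheddar: 450 g × 13/8 ÷ 28.35 g/oz ≈ 26 oz
basmati rice: 90 g × 13/8 ÷ 28.35 g/oz ≈ 5 oz
quinoa: 175 g × 13/8 ÷ 28.35 g/oz ≈ 10 oz
vegetable broth: 3.5 cup × 13/8 × 240 g/cup ÷ 28.35 g/oz ≈ 48 oz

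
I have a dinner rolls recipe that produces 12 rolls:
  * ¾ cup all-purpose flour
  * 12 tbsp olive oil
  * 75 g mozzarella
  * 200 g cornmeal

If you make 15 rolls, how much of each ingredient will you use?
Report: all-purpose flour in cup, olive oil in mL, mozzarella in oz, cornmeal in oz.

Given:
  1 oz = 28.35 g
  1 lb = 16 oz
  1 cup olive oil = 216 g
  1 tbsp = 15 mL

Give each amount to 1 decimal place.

all-purpose flour: 0.9 cup; olive oil: 225.0 mL; mozzarella: 3.3 oz; cornmeal: 8.8 oz

Scaling factor: 15/12 = 5/4 = 1.25.
all-purpose flour: 0.75 cup × 5/4 ≈ 0.9 cup
olive oil: 12 tbsp × 5/4 × 15 mL/tbsp = 225.0 mL
mozzarella: 75 g × 5/4 ÷ 28.35 g/oz ≈ 3.3 oz
cornmeal: 200 g × 5/4 ÷ 28.35 g/oz ≈ 8.8 oz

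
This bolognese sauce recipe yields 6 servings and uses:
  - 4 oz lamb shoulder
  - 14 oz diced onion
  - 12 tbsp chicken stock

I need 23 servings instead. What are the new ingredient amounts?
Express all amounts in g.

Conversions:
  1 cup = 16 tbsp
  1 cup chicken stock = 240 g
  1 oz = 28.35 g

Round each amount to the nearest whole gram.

Scaling factor: 23/6.
lamb shoulder: 4 oz × 23/6 × 28.35 g/oz ≈ 435 g
diced onion: 14 oz × 23/6 × 28.35 g/oz ≈ 1521 g
chicken stock: 12 tbsp × 23/6 ÷ 16 tbsp/cup × 240 g/cup = 690 g

lamb shoulder: 435 g; diced onion: 1521 g; chicken stock: 690 g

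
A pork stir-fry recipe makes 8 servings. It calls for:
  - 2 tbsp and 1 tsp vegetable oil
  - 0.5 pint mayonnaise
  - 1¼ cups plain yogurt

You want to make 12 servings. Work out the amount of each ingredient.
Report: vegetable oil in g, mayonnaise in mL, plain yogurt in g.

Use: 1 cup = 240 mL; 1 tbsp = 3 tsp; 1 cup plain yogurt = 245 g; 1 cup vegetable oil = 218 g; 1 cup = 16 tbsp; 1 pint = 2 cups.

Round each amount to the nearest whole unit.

vegetable oil: 48 g; mayonnaise: 360 mL; plain yogurt: 459 g

Scaling factor: 12/8 = 3/2 = 1.5.
vegetable oil: (2 tbsp + 1 tsp = 7/3 tbsp) × 3/2 ÷ 16 tbsp/cup × 218 g/cup ≈ 48 g
mayonnaise: 0.5 pint × 3/2 × 2 cup/pint × 240 mL/cup = 360 mL
plain yogurt: 1.25 cup × 3/2 × 245 g/cup ≈ 459 g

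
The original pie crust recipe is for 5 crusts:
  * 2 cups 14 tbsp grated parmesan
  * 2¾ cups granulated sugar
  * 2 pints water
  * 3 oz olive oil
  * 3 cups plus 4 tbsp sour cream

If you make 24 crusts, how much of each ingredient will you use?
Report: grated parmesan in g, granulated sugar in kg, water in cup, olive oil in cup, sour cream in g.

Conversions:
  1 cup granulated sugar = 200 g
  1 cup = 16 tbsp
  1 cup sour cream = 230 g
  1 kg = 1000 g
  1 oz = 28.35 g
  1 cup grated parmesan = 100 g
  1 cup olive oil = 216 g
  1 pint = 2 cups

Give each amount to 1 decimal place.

grated parmesan: 1380.0 g; granulated sugar: 2.6 kg; water: 19.2 cup; olive oil: 1.9 cup; sour cream: 3588.0 g

Scaling factor: 24/5 = 4.8.
grated parmesan: (2 cup + 14 tbsp = 2.875 cup) × 24/5 × 100 g/cup = 1380.0 g
granulated sugar: 2.75 cup × 24/5 × 200 g/cup ÷ 1000 g/kg ≈ 2.6 kg
water: 2 pint × 24/5 × 2 cup/pint = 19.2 cup
olive oil: 3 oz × 24/5 × 28.35 g/oz ÷ 216 g/cup ≈ 1.9 cup
sour cream: (3 cup + 4 tbsp = 3.25 cup) × 24/5 × 230 g/cup = 3588.0 g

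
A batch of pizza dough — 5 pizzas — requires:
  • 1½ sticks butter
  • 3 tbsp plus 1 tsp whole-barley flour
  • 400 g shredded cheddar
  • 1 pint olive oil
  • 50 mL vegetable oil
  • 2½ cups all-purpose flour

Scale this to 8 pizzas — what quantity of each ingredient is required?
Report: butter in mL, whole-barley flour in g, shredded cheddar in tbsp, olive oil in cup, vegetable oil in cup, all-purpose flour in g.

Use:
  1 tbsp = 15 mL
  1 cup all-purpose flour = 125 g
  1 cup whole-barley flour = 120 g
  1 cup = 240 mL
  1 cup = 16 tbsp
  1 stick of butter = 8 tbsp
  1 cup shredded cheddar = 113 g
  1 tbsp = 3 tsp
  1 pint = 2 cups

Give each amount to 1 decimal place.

butter: 288.0 mL; whole-barley flour: 40.0 g; shredded cheddar: 90.6 tbsp; olive oil: 3.2 cup; vegetable oil: 0.3 cup; all-purpose flour: 500.0 g

Scaling factor: 8/5 = 1.6.
butter: 1.5 stick × 8/5 × 8 tbsp/stick × 15 mL/tbsp = 288.0 mL
whole-barley flour: (3 tbsp + 1 tsp = 10/3 tbsp) × 8/5 ÷ 16 tbsp/cup × 120 g/cup = 40.0 g
shredded cheddar: 400 g × 8/5 ÷ 113 g/cup × 16 tbsp/cup ≈ 90.6 tbsp
olive oil: 1 pint × 8/5 × 2 cup/pint = 3.2 cup
vegetable oil: 50 mL × 8/5 ÷ 240 mL/cup ≈ 0.3 cup
all-purpose flour: 2.5 cup × 8/5 × 125 g/cup = 500.0 g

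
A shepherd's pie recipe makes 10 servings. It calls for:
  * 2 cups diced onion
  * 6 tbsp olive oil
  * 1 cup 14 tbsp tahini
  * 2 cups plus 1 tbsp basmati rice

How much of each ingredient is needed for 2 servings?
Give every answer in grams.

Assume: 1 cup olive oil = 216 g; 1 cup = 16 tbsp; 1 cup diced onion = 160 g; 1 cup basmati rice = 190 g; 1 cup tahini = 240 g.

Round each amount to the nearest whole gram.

diced onion: 64 g; olive oil: 16 g; tahini: 90 g; basmati rice: 78 g

Scaling factor: 2/10 = 1/5 = 0.2.
diced onion: 2 cup × 1/5 × 160 g/cup = 64 g
olive oil: 6 tbsp × 1/5 ÷ 16 tbsp/cup × 216 g/cup ≈ 16 g
tahini: (1 cup + 14 tbsp = 1.875 cup) × 1/5 × 240 g/cup = 90 g
basmati rice: (2 cup + 1 tbsp = 2.0625 cup) × 1/5 × 190 g/cup ≈ 78 g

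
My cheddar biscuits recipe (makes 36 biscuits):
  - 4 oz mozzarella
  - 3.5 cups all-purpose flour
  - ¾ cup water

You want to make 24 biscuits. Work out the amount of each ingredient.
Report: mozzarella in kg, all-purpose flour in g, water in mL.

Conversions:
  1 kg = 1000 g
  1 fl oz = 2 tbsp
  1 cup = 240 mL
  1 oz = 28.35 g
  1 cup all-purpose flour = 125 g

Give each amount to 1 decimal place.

Scaling factor: 24/36 = 2/3.
mozzarella: 4 oz × 2/3 × 28.35 g/oz ÷ 1000 g/kg ≈ 0.1 kg
all-purpose flour: 3.5 cup × 2/3 × 125 g/cup ≈ 291.7 g
water: 0.75 cup × 2/3 × 240 mL/cup = 120.0 mL

mozzarella: 0.1 kg; all-purpose flour: 291.7 g; water: 120.0 mL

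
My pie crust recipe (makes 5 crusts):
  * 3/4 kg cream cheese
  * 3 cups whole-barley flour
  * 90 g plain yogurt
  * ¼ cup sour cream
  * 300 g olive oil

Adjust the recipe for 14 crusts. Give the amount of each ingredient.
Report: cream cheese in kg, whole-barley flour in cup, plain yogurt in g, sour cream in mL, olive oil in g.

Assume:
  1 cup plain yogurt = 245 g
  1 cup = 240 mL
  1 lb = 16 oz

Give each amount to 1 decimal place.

Scaling factor: 14/5 = 2.8.
cream cheese: 0.75 kg × 14/5 = 2.1 kg
whole-barley flour: 3 cup × 14/5 = 8.4 cup
plain yogurt: 90 g × 14/5 = 252.0 g
sour cream: 0.25 cup × 14/5 × 240 mL/cup = 168.0 mL
olive oil: 300 g × 14/5 = 840.0 g

cream cheese: 2.1 kg; whole-barley flour: 8.4 cup; plain yogurt: 252.0 g; sour cream: 168.0 mL; olive oil: 840.0 g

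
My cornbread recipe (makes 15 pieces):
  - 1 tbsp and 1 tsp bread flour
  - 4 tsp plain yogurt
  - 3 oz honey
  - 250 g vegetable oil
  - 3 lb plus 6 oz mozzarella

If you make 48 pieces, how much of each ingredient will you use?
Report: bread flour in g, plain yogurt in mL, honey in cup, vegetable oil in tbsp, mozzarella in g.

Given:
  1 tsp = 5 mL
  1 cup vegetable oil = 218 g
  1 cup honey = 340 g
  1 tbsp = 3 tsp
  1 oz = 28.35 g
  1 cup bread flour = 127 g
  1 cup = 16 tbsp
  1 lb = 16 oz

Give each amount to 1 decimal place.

bread flour: 33.9 g; plain yogurt: 64.0 mL; honey: 0.8 cup; vegetable oil: 58.7 tbsp; mozzarella: 4898.9 g

Scaling factor: 48/15 = 16/5 = 3.2.
bread flour: (1 tbsp + 1 tsp = 4/3 tbsp) × 16/5 ÷ 16 tbsp/cup × 127 g/cup ≈ 33.9 g
plain yogurt: 4 tsp × 16/5 × 5 mL/tsp = 64.0 mL
honey: 3 oz × 16/5 × 28.35 g/oz ÷ 340 g/cup ≈ 0.8 cup
vegetable oil: 250 g × 16/5 ÷ 218 g/cup × 16 tbsp/cup ≈ 58.7 tbsp
mozzarella: (3 lb + 6 oz = 3.375 lb) × 16/5 × 16 oz/lb × 28.35 g/oz ≈ 4898.9 g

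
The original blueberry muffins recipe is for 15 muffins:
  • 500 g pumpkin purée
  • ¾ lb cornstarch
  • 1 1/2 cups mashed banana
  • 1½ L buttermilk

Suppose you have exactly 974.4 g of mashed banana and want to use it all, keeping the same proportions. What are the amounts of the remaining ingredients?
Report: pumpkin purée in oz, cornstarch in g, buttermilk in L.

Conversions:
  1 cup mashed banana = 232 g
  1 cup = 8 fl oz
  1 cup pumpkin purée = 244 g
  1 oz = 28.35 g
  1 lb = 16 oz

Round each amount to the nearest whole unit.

The original recipe has 348 g of mashed banana, so the scaling factor is 974.4 ÷ 348 = 14/5 = 2.8.
pumpkin purée: 500 g × 14/5 ÷ 28.35 g/oz ≈ 49 oz
cornstarch: 0.75 lb × 14/5 × 16 oz/lb × 28.35 g/oz ≈ 953 g
buttermilk: 1.5 L × 14/5 ≈ 4 L

pumpkin purée: 49 oz; cornstarch: 953 g; buttermilk: 4 L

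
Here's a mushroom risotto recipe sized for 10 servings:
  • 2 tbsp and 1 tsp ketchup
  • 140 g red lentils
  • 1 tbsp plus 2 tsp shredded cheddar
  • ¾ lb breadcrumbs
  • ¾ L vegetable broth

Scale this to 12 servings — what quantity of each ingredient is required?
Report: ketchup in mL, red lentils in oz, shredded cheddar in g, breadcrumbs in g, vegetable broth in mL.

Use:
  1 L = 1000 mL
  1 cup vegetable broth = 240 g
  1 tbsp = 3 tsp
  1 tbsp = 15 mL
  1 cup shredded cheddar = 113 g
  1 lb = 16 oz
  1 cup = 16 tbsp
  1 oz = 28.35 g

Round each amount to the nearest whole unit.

ketchup: 42 mL; red lentils: 6 oz; shredded cheddar: 14 g; breadcrumbs: 408 g; vegetable broth: 900 mL

Scaling factor: 12/10 = 6/5 = 1.2.
ketchup: (2 tbsp + 1 tsp = 7/3 tbsp) × 6/5 × 15 mL/tbsp = 42 mL
red lentils: 140 g × 6/5 ÷ 28.35 g/oz ≈ 6 oz
shredded cheddar: (1 tbsp + 2 tsp = 5/3 tbsp) × 6/5 ÷ 16 tbsp/cup × 113 g/cup ≈ 14 g
breadcrumbs: 0.75 lb × 6/5 × 16 oz/lb × 28.35 g/oz ≈ 408 g
vegetable broth: 0.75 L × 6/5 × 1000 mL/L = 900 mL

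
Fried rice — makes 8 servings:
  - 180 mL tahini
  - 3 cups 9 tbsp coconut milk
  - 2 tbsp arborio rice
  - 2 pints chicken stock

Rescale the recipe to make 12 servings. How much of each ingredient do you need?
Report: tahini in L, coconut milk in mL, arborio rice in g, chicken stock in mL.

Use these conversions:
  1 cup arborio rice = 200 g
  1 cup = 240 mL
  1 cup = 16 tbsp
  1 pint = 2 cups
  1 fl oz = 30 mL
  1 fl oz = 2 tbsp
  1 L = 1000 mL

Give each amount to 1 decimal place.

Scaling factor: 12/8 = 3/2 = 1.5.
tahini: 180 mL × 3/2 ÷ 1000 mL/L ≈ 0.3 L
coconut milk: (3 cup + 9 tbsp = 3.5625 cup) × 3/2 × 240 mL/cup = 1282.5 mL
arborio rice: 2 tbsp × 3/2 ÷ 16 tbsp/cup × 200 g/cup = 37.5 g
chicken stock: 2 pint × 3/2 × 2 cup/pint × 240 mL/cup = 1440.0 mL

tahini: 0.3 L; coconut milk: 1282.5 mL; arborio rice: 37.5 g; chicken stock: 1440.0 mL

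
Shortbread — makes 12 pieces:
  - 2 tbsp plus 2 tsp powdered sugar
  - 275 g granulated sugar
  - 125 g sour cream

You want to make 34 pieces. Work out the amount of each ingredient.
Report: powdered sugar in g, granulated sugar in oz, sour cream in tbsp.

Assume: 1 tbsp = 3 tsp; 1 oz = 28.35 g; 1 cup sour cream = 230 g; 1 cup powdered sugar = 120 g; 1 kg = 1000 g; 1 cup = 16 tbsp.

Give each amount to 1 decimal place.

Scaling factor: 34/12 = 17/6.
powdered sugar: (2 tbsp + 2 tsp = 8/3 tbsp) × 17/6 ÷ 16 tbsp/cup × 120 g/cup ≈ 56.7 g
granulated sugar: 275 g × 17/6 ÷ 28.35 g/oz ≈ 27.5 oz
sour cream: 125 g × 17/6 ÷ 230 g/cup × 16 tbsp/cup ≈ 24.6 tbsp

powdered sugar: 56.7 g; granulated sugar: 27.5 oz; sour cream: 24.6 tbsp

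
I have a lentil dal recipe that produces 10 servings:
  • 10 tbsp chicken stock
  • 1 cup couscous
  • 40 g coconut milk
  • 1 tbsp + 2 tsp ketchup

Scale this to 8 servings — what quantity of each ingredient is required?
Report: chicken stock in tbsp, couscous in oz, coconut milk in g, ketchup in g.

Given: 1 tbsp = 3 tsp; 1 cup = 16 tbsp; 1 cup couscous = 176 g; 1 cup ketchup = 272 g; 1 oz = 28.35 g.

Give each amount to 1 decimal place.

chicken stock: 8.0 tbsp; couscous: 5.0 oz; coconut milk: 32.0 g; ketchup: 22.7 g

Scaling factor: 8/10 = 4/5 = 0.8.
chicken stock: 10 tbsp × 4/5 = 8.0 tbsp
couscous: 1 cup × 4/5 × 176 g/cup ÷ 28.35 g/oz ≈ 5.0 oz
coconut milk: 40 g × 4/5 = 32.0 g
ketchup: (1 tbsp + 2 tsp = 5/3 tbsp) × 4/5 ÷ 16 tbsp/cup × 272 g/cup ≈ 22.7 g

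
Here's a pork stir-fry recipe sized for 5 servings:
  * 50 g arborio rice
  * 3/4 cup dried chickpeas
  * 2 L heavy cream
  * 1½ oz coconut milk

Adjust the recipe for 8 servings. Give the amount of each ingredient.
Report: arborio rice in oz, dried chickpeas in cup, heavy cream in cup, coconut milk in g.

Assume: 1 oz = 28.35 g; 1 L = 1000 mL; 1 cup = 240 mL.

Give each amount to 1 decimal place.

Scaling factor: 8/5 = 1.6.
arborio rice: 50 g × 8/5 ÷ 28.35 g/oz ≈ 2.8 oz
dried chickpeas: 0.75 cup × 8/5 = 1.2 cup
heavy cream: 2 L × 8/5 × 1000 mL/L ÷ 240 mL/cup ≈ 13.3 cup
coconut milk: 1.5 oz × 8/5 × 28.35 g/oz ≈ 68.0 g

arborio rice: 2.8 oz; dried chickpeas: 1.2 cup; heavy cream: 13.3 cup; coconut milk: 68.0 g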